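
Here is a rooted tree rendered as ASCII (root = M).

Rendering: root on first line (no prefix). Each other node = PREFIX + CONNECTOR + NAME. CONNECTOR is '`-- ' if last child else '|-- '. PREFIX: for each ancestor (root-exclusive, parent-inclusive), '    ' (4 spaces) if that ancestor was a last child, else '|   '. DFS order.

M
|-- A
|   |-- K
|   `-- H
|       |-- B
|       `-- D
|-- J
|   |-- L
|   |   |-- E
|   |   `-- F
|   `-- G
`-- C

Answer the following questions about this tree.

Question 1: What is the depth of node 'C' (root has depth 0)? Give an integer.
Path from root to C: M -> C
Depth = number of edges = 1

Answer: 1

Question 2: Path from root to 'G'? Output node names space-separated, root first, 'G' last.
Walk down from root: M -> J -> G

Answer: M J G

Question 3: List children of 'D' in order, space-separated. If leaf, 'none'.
Answer: none

Derivation:
Node D's children (from adjacency): (leaf)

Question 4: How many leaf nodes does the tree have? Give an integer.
Leaves (nodes with no children): B, C, D, E, F, G, K

Answer: 7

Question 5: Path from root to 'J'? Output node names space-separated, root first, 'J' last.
Answer: M J

Derivation:
Walk down from root: M -> J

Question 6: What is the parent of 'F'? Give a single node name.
Answer: L

Derivation:
Scan adjacency: F appears as child of L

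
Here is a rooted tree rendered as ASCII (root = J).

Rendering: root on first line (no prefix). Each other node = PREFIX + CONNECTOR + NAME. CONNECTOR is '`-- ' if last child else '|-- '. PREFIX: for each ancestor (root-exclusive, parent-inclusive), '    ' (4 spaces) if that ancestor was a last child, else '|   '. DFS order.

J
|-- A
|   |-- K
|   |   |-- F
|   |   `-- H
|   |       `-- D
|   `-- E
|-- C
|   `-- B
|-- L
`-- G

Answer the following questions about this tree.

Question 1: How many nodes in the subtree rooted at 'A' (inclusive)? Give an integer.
Subtree rooted at A contains: A, D, E, F, H, K
Count = 6

Answer: 6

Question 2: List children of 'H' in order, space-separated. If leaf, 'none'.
Node H's children (from adjacency): D

Answer: D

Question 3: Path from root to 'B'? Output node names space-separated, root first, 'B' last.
Answer: J C B

Derivation:
Walk down from root: J -> C -> B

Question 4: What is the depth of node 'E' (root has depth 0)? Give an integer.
Path from root to E: J -> A -> E
Depth = number of edges = 2

Answer: 2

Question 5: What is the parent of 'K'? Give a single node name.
Scan adjacency: K appears as child of A

Answer: A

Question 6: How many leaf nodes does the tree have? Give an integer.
Answer: 6

Derivation:
Leaves (nodes with no children): B, D, E, F, G, L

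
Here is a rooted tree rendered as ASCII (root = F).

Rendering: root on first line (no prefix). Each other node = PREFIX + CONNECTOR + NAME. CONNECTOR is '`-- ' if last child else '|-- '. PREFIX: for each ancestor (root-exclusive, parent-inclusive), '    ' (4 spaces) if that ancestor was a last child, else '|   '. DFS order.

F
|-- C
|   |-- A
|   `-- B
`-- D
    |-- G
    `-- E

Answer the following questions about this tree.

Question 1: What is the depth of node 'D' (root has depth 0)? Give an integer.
Path from root to D: F -> D
Depth = number of edges = 1

Answer: 1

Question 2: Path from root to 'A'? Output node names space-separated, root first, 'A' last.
Answer: F C A

Derivation:
Walk down from root: F -> C -> A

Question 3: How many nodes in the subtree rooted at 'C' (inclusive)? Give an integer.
Subtree rooted at C contains: A, B, C
Count = 3

Answer: 3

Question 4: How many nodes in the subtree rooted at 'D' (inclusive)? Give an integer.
Answer: 3

Derivation:
Subtree rooted at D contains: D, E, G
Count = 3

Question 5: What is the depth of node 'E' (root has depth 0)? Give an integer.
Answer: 2

Derivation:
Path from root to E: F -> D -> E
Depth = number of edges = 2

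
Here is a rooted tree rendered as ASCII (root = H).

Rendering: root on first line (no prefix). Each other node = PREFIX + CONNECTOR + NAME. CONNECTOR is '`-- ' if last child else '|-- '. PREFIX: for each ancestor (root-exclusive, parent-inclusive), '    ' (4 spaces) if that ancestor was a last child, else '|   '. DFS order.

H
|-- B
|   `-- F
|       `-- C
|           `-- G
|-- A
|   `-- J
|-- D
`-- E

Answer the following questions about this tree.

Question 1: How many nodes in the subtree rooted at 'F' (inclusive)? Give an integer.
Subtree rooted at F contains: C, F, G
Count = 3

Answer: 3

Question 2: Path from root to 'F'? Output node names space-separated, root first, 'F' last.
Walk down from root: H -> B -> F

Answer: H B F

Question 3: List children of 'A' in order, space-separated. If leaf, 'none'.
Answer: J

Derivation:
Node A's children (from adjacency): J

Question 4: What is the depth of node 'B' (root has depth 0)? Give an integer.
Answer: 1

Derivation:
Path from root to B: H -> B
Depth = number of edges = 1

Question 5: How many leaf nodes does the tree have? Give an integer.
Answer: 4

Derivation:
Leaves (nodes with no children): D, E, G, J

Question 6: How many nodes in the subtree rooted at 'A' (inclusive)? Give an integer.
Answer: 2

Derivation:
Subtree rooted at A contains: A, J
Count = 2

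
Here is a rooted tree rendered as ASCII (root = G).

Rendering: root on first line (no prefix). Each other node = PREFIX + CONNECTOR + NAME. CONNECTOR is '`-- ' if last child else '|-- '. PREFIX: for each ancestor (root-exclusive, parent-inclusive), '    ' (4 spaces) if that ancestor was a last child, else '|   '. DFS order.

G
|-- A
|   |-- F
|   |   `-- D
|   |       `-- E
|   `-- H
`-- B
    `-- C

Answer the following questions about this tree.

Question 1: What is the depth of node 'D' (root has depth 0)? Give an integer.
Answer: 3

Derivation:
Path from root to D: G -> A -> F -> D
Depth = number of edges = 3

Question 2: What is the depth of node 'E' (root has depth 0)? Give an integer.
Path from root to E: G -> A -> F -> D -> E
Depth = number of edges = 4

Answer: 4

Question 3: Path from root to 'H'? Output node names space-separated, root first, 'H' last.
Walk down from root: G -> A -> H

Answer: G A H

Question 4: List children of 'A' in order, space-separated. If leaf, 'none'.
Node A's children (from adjacency): F, H

Answer: F H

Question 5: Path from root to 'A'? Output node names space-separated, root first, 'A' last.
Walk down from root: G -> A

Answer: G A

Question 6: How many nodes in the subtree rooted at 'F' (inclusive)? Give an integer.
Subtree rooted at F contains: D, E, F
Count = 3

Answer: 3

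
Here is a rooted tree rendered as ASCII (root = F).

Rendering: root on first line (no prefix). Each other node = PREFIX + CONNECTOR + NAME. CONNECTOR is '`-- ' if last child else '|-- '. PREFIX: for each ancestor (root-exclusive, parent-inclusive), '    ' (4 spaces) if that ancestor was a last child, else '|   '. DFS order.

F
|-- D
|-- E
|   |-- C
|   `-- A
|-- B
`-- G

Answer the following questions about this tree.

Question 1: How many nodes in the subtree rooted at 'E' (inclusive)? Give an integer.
Answer: 3

Derivation:
Subtree rooted at E contains: A, C, E
Count = 3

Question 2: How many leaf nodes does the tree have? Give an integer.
Leaves (nodes with no children): A, B, C, D, G

Answer: 5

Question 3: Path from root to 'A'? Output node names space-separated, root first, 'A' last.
Walk down from root: F -> E -> A

Answer: F E A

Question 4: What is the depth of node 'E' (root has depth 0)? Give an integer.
Answer: 1

Derivation:
Path from root to E: F -> E
Depth = number of edges = 1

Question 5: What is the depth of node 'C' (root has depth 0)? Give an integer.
Path from root to C: F -> E -> C
Depth = number of edges = 2

Answer: 2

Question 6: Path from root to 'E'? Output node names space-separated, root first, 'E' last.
Walk down from root: F -> E

Answer: F E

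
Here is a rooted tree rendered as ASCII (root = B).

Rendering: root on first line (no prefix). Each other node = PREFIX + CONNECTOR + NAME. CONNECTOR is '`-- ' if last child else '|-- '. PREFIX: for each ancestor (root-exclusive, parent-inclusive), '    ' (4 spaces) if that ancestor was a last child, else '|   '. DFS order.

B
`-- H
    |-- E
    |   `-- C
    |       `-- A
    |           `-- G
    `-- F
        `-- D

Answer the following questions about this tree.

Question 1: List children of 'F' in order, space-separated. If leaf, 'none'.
Node F's children (from adjacency): D

Answer: D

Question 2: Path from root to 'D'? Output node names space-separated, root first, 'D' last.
Answer: B H F D

Derivation:
Walk down from root: B -> H -> F -> D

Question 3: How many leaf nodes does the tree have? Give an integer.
Answer: 2

Derivation:
Leaves (nodes with no children): D, G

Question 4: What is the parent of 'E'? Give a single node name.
Answer: H

Derivation:
Scan adjacency: E appears as child of H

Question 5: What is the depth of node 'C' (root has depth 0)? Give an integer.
Path from root to C: B -> H -> E -> C
Depth = number of edges = 3

Answer: 3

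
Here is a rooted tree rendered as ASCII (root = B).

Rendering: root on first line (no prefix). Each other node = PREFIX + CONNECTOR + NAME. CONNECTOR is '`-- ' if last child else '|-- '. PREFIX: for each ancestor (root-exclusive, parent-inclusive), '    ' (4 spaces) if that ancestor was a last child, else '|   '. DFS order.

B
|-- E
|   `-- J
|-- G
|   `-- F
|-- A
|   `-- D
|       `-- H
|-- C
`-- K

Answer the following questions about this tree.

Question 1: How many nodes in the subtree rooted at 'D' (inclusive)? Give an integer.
Answer: 2

Derivation:
Subtree rooted at D contains: D, H
Count = 2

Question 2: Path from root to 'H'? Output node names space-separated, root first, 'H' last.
Walk down from root: B -> A -> D -> H

Answer: B A D H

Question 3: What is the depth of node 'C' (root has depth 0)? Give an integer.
Path from root to C: B -> C
Depth = number of edges = 1

Answer: 1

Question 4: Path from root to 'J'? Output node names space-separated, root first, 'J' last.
Walk down from root: B -> E -> J

Answer: B E J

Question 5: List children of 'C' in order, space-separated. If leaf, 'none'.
Answer: none

Derivation:
Node C's children (from adjacency): (leaf)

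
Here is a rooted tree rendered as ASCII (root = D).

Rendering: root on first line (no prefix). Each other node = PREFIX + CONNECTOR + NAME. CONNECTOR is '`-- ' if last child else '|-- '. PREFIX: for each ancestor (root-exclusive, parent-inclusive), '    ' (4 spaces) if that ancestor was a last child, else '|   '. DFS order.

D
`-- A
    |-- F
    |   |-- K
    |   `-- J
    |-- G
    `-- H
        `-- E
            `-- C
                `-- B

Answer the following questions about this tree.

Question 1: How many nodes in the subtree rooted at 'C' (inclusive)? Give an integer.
Subtree rooted at C contains: B, C
Count = 2

Answer: 2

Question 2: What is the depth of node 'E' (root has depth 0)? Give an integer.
Answer: 3

Derivation:
Path from root to E: D -> A -> H -> E
Depth = number of edges = 3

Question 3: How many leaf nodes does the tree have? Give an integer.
Leaves (nodes with no children): B, G, J, K

Answer: 4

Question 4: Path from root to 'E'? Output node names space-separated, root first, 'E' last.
Walk down from root: D -> A -> H -> E

Answer: D A H E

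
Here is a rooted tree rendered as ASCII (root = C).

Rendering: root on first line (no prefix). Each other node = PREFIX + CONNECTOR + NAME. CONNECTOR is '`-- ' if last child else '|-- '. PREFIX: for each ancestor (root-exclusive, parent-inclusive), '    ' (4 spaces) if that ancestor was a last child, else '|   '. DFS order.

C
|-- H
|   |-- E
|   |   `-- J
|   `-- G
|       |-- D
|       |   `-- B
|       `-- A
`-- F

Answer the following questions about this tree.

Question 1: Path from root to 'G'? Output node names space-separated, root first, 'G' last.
Answer: C H G

Derivation:
Walk down from root: C -> H -> G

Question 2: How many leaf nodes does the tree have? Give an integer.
Answer: 4

Derivation:
Leaves (nodes with no children): A, B, F, J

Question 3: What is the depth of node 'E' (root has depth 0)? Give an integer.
Path from root to E: C -> H -> E
Depth = number of edges = 2

Answer: 2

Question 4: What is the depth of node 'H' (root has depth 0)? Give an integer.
Answer: 1

Derivation:
Path from root to H: C -> H
Depth = number of edges = 1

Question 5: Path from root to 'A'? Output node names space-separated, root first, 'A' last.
Answer: C H G A

Derivation:
Walk down from root: C -> H -> G -> A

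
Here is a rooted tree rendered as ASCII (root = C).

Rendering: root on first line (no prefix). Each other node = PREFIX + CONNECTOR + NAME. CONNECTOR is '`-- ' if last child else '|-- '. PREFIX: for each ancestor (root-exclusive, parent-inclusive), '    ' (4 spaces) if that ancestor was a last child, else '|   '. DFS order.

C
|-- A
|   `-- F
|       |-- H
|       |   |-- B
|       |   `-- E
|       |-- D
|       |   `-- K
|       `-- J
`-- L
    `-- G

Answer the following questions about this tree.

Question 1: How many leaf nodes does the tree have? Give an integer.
Leaves (nodes with no children): B, E, G, J, K

Answer: 5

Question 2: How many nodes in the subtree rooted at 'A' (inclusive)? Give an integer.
Answer: 8

Derivation:
Subtree rooted at A contains: A, B, D, E, F, H, J, K
Count = 8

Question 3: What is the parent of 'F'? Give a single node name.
Answer: A

Derivation:
Scan adjacency: F appears as child of A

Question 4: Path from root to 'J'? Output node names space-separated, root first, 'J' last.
Walk down from root: C -> A -> F -> J

Answer: C A F J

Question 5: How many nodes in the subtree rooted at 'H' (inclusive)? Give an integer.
Answer: 3

Derivation:
Subtree rooted at H contains: B, E, H
Count = 3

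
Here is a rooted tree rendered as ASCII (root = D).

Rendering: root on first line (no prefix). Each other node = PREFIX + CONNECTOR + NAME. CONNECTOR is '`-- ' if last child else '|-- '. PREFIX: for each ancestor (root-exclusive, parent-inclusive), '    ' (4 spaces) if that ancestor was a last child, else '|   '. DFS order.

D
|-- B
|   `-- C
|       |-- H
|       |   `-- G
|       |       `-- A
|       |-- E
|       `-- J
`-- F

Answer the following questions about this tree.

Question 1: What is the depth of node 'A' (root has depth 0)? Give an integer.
Path from root to A: D -> B -> C -> H -> G -> A
Depth = number of edges = 5

Answer: 5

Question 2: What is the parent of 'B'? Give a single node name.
Answer: D

Derivation:
Scan adjacency: B appears as child of D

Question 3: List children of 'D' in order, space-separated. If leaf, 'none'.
Node D's children (from adjacency): B, F

Answer: B F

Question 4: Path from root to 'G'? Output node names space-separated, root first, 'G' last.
Answer: D B C H G

Derivation:
Walk down from root: D -> B -> C -> H -> G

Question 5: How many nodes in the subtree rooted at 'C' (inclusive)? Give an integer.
Answer: 6

Derivation:
Subtree rooted at C contains: A, C, E, G, H, J
Count = 6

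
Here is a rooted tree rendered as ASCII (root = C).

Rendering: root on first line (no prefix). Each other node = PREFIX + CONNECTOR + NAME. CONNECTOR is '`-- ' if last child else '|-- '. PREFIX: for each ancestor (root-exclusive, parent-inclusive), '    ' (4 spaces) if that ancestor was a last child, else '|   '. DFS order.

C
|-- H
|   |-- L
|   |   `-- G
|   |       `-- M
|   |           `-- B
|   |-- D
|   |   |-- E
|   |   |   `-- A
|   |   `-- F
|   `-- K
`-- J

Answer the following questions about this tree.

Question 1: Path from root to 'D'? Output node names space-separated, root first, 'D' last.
Answer: C H D

Derivation:
Walk down from root: C -> H -> D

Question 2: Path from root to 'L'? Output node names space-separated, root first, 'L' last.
Answer: C H L

Derivation:
Walk down from root: C -> H -> L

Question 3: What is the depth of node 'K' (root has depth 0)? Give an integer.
Path from root to K: C -> H -> K
Depth = number of edges = 2

Answer: 2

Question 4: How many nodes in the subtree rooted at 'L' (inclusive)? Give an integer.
Answer: 4

Derivation:
Subtree rooted at L contains: B, G, L, M
Count = 4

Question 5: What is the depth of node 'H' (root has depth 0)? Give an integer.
Path from root to H: C -> H
Depth = number of edges = 1

Answer: 1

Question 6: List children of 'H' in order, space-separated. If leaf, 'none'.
Node H's children (from adjacency): L, D, K

Answer: L D K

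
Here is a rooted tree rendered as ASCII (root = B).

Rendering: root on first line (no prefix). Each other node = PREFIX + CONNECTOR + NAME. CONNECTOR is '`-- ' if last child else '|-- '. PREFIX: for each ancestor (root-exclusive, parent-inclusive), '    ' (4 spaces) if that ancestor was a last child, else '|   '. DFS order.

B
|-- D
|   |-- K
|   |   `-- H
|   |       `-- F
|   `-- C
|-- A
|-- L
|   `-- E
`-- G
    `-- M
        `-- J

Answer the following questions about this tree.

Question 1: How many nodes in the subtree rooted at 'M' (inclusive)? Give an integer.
Answer: 2

Derivation:
Subtree rooted at M contains: J, M
Count = 2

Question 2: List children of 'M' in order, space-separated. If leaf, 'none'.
Node M's children (from adjacency): J

Answer: J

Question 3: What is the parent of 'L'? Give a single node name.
Answer: B

Derivation:
Scan adjacency: L appears as child of B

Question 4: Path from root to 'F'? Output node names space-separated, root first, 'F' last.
Walk down from root: B -> D -> K -> H -> F

Answer: B D K H F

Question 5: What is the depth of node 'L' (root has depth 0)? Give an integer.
Answer: 1

Derivation:
Path from root to L: B -> L
Depth = number of edges = 1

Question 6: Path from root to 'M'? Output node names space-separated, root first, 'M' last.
Answer: B G M

Derivation:
Walk down from root: B -> G -> M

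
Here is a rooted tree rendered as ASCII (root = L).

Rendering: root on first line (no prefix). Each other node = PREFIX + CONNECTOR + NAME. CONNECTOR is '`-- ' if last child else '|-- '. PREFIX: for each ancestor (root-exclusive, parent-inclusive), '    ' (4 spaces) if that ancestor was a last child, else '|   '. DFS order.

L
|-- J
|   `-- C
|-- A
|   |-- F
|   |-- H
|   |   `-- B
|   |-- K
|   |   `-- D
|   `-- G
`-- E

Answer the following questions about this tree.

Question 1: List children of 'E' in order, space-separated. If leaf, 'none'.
Node E's children (from adjacency): (leaf)

Answer: none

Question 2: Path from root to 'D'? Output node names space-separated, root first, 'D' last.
Walk down from root: L -> A -> K -> D

Answer: L A K D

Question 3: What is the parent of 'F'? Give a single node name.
Answer: A

Derivation:
Scan adjacency: F appears as child of A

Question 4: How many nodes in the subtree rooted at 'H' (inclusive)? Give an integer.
Answer: 2

Derivation:
Subtree rooted at H contains: B, H
Count = 2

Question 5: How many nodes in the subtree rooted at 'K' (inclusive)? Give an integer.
Answer: 2

Derivation:
Subtree rooted at K contains: D, K
Count = 2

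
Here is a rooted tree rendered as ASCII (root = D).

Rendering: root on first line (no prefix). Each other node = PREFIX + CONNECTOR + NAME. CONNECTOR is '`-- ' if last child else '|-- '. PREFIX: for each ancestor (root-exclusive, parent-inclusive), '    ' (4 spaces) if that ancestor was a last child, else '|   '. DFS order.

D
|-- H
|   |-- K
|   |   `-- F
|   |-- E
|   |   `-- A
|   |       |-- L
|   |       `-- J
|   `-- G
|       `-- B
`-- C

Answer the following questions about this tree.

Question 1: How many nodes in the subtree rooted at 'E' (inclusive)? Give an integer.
Answer: 4

Derivation:
Subtree rooted at E contains: A, E, J, L
Count = 4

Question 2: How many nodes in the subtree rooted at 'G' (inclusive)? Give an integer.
Answer: 2

Derivation:
Subtree rooted at G contains: B, G
Count = 2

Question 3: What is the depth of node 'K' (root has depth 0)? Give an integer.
Answer: 2

Derivation:
Path from root to K: D -> H -> K
Depth = number of edges = 2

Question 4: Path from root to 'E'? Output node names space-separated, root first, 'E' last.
Walk down from root: D -> H -> E

Answer: D H E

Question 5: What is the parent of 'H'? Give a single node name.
Answer: D

Derivation:
Scan adjacency: H appears as child of D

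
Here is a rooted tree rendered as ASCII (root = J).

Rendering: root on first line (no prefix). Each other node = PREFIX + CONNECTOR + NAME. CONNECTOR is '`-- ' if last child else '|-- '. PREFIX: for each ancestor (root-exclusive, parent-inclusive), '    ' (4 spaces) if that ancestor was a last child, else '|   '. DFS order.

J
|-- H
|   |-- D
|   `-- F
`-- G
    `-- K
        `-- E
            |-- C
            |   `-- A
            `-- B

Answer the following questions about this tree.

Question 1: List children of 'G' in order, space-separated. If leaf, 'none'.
Answer: K

Derivation:
Node G's children (from adjacency): K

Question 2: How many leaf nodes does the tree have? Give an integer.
Answer: 4

Derivation:
Leaves (nodes with no children): A, B, D, F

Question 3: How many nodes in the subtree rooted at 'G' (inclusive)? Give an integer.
Subtree rooted at G contains: A, B, C, E, G, K
Count = 6

Answer: 6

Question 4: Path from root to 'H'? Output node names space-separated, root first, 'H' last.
Answer: J H

Derivation:
Walk down from root: J -> H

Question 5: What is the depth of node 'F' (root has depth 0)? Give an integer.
Path from root to F: J -> H -> F
Depth = number of edges = 2

Answer: 2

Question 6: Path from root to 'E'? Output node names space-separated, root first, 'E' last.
Walk down from root: J -> G -> K -> E

Answer: J G K E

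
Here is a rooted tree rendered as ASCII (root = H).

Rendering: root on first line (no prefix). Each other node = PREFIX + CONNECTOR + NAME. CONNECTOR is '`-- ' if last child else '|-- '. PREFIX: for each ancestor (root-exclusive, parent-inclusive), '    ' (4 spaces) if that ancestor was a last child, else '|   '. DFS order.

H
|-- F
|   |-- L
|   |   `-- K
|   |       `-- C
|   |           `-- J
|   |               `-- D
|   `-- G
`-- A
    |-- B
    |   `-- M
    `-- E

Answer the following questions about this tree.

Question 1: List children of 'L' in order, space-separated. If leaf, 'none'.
Answer: K

Derivation:
Node L's children (from adjacency): K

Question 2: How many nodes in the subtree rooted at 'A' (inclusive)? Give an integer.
Subtree rooted at A contains: A, B, E, M
Count = 4

Answer: 4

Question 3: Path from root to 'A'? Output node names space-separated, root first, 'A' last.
Walk down from root: H -> A

Answer: H A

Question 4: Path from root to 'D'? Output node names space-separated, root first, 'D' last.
Walk down from root: H -> F -> L -> K -> C -> J -> D

Answer: H F L K C J D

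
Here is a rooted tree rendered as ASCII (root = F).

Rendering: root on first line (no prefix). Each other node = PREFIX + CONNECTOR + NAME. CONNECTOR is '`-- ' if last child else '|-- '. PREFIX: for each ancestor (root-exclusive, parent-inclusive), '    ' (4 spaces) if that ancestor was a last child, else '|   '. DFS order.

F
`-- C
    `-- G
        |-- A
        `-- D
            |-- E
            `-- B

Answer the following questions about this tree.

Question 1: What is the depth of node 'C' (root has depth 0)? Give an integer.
Answer: 1

Derivation:
Path from root to C: F -> C
Depth = number of edges = 1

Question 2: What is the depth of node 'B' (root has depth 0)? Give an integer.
Path from root to B: F -> C -> G -> D -> B
Depth = number of edges = 4

Answer: 4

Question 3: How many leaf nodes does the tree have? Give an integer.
Leaves (nodes with no children): A, B, E

Answer: 3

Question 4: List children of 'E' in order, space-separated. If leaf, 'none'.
Answer: none

Derivation:
Node E's children (from adjacency): (leaf)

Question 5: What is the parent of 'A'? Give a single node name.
Scan adjacency: A appears as child of G

Answer: G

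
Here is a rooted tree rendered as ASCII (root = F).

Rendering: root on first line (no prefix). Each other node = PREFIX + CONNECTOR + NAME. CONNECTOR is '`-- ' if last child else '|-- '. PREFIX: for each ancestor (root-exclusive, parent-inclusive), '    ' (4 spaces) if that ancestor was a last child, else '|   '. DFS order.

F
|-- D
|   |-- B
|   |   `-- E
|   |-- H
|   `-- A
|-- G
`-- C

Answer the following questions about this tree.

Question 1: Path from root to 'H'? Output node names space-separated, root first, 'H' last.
Walk down from root: F -> D -> H

Answer: F D H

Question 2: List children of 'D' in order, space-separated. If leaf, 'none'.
Node D's children (from adjacency): B, H, A

Answer: B H A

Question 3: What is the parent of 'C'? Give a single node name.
Answer: F

Derivation:
Scan adjacency: C appears as child of F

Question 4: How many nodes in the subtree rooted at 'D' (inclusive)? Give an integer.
Subtree rooted at D contains: A, B, D, E, H
Count = 5

Answer: 5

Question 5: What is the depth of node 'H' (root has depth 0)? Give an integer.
Answer: 2

Derivation:
Path from root to H: F -> D -> H
Depth = number of edges = 2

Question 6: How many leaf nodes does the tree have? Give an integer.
Answer: 5

Derivation:
Leaves (nodes with no children): A, C, E, G, H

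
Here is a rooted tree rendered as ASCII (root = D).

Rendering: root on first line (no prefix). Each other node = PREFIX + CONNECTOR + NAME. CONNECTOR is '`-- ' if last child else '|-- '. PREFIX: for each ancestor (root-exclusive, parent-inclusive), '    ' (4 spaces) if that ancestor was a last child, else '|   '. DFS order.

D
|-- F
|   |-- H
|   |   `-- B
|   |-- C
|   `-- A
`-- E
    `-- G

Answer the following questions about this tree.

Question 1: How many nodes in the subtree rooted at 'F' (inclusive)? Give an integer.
Answer: 5

Derivation:
Subtree rooted at F contains: A, B, C, F, H
Count = 5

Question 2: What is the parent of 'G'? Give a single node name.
Scan adjacency: G appears as child of E

Answer: E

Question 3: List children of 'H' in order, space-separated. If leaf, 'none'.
Node H's children (from adjacency): B

Answer: B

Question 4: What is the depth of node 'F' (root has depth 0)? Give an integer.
Path from root to F: D -> F
Depth = number of edges = 1

Answer: 1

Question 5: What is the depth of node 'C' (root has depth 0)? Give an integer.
Path from root to C: D -> F -> C
Depth = number of edges = 2

Answer: 2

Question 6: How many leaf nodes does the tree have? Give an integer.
Leaves (nodes with no children): A, B, C, G

Answer: 4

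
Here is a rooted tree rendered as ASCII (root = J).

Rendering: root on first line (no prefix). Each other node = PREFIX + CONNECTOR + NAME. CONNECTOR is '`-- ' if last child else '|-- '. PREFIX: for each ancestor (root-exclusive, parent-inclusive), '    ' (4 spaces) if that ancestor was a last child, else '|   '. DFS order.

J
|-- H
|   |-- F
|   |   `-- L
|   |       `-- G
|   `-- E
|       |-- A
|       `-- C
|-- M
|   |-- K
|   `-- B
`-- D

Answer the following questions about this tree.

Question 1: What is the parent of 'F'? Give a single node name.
Scan adjacency: F appears as child of H

Answer: H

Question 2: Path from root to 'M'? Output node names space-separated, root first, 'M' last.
Answer: J M

Derivation:
Walk down from root: J -> M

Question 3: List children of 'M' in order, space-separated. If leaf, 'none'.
Answer: K B

Derivation:
Node M's children (from adjacency): K, B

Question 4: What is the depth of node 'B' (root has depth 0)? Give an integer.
Path from root to B: J -> M -> B
Depth = number of edges = 2

Answer: 2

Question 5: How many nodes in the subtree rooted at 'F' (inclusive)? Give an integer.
Answer: 3

Derivation:
Subtree rooted at F contains: F, G, L
Count = 3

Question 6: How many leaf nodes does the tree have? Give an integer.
Answer: 6

Derivation:
Leaves (nodes with no children): A, B, C, D, G, K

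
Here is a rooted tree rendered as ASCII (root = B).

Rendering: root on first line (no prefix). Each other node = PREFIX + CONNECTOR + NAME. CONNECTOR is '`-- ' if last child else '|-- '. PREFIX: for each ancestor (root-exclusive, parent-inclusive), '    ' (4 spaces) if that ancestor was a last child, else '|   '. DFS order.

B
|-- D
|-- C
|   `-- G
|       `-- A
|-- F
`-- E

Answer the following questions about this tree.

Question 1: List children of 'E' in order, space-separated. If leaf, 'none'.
Answer: none

Derivation:
Node E's children (from adjacency): (leaf)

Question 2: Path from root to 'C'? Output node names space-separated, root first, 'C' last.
Answer: B C

Derivation:
Walk down from root: B -> C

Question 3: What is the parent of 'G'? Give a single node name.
Scan adjacency: G appears as child of C

Answer: C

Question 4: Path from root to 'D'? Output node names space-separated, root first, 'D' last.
Walk down from root: B -> D

Answer: B D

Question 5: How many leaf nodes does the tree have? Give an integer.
Leaves (nodes with no children): A, D, E, F

Answer: 4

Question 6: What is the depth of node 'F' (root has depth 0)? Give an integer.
Path from root to F: B -> F
Depth = number of edges = 1

Answer: 1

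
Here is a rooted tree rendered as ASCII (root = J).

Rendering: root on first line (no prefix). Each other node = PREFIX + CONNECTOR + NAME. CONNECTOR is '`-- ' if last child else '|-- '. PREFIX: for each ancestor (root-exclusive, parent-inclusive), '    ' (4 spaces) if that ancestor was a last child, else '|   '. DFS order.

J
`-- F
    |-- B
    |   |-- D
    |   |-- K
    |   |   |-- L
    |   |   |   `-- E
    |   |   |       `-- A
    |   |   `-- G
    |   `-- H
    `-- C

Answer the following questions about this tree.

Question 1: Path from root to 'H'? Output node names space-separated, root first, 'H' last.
Answer: J F B H

Derivation:
Walk down from root: J -> F -> B -> H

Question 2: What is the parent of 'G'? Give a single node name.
Scan adjacency: G appears as child of K

Answer: K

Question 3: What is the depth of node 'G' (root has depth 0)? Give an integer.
Answer: 4

Derivation:
Path from root to G: J -> F -> B -> K -> G
Depth = number of edges = 4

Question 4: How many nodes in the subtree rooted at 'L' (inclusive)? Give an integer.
Subtree rooted at L contains: A, E, L
Count = 3

Answer: 3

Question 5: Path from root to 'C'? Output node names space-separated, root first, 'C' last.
Answer: J F C

Derivation:
Walk down from root: J -> F -> C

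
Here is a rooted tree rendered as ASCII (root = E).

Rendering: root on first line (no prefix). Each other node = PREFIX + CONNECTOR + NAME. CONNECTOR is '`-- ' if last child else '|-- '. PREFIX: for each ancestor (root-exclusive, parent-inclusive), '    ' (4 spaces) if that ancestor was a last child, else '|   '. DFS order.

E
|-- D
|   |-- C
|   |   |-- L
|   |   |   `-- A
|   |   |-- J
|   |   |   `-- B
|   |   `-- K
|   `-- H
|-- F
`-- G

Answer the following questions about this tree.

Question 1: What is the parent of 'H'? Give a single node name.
Scan adjacency: H appears as child of D

Answer: D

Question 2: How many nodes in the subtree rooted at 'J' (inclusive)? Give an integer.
Subtree rooted at J contains: B, J
Count = 2

Answer: 2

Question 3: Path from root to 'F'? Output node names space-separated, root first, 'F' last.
Answer: E F

Derivation:
Walk down from root: E -> F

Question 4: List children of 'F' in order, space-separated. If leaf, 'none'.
Answer: none

Derivation:
Node F's children (from adjacency): (leaf)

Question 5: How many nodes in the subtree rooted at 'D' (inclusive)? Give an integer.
Subtree rooted at D contains: A, B, C, D, H, J, K, L
Count = 8

Answer: 8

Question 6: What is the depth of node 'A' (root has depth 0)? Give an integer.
Answer: 4

Derivation:
Path from root to A: E -> D -> C -> L -> A
Depth = number of edges = 4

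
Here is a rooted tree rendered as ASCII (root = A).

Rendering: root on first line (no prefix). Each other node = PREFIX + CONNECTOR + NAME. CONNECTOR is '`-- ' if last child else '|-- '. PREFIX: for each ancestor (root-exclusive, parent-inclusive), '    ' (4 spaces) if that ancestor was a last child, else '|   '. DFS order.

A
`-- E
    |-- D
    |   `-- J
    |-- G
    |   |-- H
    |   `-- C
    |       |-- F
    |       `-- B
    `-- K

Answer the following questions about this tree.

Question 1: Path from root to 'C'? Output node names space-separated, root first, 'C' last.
Walk down from root: A -> E -> G -> C

Answer: A E G C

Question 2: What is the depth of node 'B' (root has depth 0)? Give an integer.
Answer: 4

Derivation:
Path from root to B: A -> E -> G -> C -> B
Depth = number of edges = 4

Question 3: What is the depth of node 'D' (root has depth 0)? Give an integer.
Answer: 2

Derivation:
Path from root to D: A -> E -> D
Depth = number of edges = 2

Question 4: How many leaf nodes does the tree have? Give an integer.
Answer: 5

Derivation:
Leaves (nodes with no children): B, F, H, J, K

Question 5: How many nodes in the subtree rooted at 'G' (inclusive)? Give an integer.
Subtree rooted at G contains: B, C, F, G, H
Count = 5

Answer: 5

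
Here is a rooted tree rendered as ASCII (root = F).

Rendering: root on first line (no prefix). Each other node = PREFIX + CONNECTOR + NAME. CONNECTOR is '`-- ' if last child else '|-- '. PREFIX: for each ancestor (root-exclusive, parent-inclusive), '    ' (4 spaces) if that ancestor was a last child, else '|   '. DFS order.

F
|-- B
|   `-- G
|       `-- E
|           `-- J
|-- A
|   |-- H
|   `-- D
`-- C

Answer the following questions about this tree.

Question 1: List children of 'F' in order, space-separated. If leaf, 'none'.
Node F's children (from adjacency): B, A, C

Answer: B A C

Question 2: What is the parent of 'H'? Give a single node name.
Answer: A

Derivation:
Scan adjacency: H appears as child of A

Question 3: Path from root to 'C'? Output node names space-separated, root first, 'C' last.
Answer: F C

Derivation:
Walk down from root: F -> C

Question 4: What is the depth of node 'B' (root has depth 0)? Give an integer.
Path from root to B: F -> B
Depth = number of edges = 1

Answer: 1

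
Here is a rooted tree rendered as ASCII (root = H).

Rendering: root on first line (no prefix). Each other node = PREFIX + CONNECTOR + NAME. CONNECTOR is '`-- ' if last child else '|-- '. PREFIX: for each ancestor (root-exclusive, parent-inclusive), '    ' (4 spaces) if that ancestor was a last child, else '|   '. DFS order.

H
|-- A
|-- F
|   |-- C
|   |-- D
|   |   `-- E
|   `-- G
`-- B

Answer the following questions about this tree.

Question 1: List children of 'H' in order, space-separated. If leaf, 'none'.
Node H's children (from adjacency): A, F, B

Answer: A F B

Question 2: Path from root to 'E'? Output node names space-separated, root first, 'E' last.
Answer: H F D E

Derivation:
Walk down from root: H -> F -> D -> E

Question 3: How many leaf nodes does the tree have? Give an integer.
Answer: 5

Derivation:
Leaves (nodes with no children): A, B, C, E, G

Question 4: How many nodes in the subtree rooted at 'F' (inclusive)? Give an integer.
Answer: 5

Derivation:
Subtree rooted at F contains: C, D, E, F, G
Count = 5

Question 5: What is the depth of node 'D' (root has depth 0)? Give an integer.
Path from root to D: H -> F -> D
Depth = number of edges = 2

Answer: 2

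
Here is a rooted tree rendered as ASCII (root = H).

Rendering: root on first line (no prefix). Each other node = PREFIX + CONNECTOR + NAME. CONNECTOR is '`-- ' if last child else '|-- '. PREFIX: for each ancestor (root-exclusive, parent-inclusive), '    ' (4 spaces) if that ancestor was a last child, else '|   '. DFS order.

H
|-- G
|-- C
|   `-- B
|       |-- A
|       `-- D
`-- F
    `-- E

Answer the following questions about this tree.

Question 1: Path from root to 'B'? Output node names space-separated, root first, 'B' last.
Answer: H C B

Derivation:
Walk down from root: H -> C -> B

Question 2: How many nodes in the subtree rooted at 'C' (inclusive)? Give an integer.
Subtree rooted at C contains: A, B, C, D
Count = 4

Answer: 4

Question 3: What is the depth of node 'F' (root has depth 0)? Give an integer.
Path from root to F: H -> F
Depth = number of edges = 1

Answer: 1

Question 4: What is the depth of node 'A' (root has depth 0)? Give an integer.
Answer: 3

Derivation:
Path from root to A: H -> C -> B -> A
Depth = number of edges = 3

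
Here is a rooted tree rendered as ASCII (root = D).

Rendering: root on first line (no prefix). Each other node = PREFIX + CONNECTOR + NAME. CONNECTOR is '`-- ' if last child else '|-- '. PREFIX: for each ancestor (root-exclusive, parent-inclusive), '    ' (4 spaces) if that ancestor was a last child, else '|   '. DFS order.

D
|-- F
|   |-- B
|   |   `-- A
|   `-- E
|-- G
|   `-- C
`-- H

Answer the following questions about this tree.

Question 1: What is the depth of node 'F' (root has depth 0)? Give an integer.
Answer: 1

Derivation:
Path from root to F: D -> F
Depth = number of edges = 1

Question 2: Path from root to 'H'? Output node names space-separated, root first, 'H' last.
Answer: D H

Derivation:
Walk down from root: D -> H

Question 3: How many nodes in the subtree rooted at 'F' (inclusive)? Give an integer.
Answer: 4

Derivation:
Subtree rooted at F contains: A, B, E, F
Count = 4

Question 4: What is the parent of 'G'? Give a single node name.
Answer: D

Derivation:
Scan adjacency: G appears as child of D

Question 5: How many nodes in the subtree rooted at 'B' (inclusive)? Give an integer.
Subtree rooted at B contains: A, B
Count = 2

Answer: 2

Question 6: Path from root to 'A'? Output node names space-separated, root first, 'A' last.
Answer: D F B A

Derivation:
Walk down from root: D -> F -> B -> A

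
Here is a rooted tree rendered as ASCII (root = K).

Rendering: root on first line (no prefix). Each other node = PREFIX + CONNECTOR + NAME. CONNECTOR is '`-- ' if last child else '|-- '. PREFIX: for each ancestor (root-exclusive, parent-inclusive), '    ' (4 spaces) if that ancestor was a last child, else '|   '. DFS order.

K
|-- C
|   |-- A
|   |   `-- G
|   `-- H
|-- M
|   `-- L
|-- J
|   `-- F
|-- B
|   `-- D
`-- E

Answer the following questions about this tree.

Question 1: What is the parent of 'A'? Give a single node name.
Scan adjacency: A appears as child of C

Answer: C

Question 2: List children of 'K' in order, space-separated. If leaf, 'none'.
Answer: C M J B E

Derivation:
Node K's children (from adjacency): C, M, J, B, E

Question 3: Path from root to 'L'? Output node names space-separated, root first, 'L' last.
Walk down from root: K -> M -> L

Answer: K M L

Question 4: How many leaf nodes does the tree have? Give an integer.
Answer: 6

Derivation:
Leaves (nodes with no children): D, E, F, G, H, L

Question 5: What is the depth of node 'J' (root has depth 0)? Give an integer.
Path from root to J: K -> J
Depth = number of edges = 1

Answer: 1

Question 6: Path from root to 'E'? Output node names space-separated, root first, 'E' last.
Answer: K E

Derivation:
Walk down from root: K -> E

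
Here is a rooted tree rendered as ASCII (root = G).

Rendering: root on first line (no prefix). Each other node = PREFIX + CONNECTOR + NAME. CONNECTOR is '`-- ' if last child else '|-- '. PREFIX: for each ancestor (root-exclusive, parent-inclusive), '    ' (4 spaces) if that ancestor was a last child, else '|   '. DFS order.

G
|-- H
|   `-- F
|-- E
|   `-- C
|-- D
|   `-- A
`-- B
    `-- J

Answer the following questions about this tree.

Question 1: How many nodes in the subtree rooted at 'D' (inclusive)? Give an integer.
Subtree rooted at D contains: A, D
Count = 2

Answer: 2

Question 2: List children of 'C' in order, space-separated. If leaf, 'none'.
Answer: none

Derivation:
Node C's children (from adjacency): (leaf)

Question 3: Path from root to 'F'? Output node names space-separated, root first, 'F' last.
Walk down from root: G -> H -> F

Answer: G H F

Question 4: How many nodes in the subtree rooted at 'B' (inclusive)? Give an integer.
Answer: 2

Derivation:
Subtree rooted at B contains: B, J
Count = 2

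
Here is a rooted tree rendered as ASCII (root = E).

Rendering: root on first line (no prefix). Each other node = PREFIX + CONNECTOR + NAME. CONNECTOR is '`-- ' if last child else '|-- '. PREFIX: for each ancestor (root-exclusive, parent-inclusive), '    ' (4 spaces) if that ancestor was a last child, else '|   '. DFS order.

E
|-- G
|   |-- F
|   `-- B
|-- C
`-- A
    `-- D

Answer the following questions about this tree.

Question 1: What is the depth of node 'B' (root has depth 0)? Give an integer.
Answer: 2

Derivation:
Path from root to B: E -> G -> B
Depth = number of edges = 2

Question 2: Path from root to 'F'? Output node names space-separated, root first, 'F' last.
Answer: E G F

Derivation:
Walk down from root: E -> G -> F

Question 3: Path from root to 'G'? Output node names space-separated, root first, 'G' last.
Walk down from root: E -> G

Answer: E G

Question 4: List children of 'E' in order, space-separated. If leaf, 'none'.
Answer: G C A

Derivation:
Node E's children (from adjacency): G, C, A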